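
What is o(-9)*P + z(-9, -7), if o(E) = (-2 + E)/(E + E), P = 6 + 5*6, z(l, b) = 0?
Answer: 22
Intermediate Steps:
P = 36 (P = 6 + 30 = 36)
o(E) = (-2 + E)/(2*E) (o(E) = (-2 + E)/((2*E)) = (-2 + E)*(1/(2*E)) = (-2 + E)/(2*E))
o(-9)*P + z(-9, -7) = ((½)*(-2 - 9)/(-9))*36 + 0 = ((½)*(-⅑)*(-11))*36 + 0 = (11/18)*36 + 0 = 22 + 0 = 22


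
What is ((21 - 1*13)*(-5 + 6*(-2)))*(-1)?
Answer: 136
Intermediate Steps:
((21 - 1*13)*(-5 + 6*(-2)))*(-1) = ((21 - 13)*(-5 - 12))*(-1) = (8*(-17))*(-1) = -136*(-1) = 136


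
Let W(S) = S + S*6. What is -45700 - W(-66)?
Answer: -45238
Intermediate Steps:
W(S) = 7*S (W(S) = S + 6*S = 7*S)
-45700 - W(-66) = -45700 - 7*(-66) = -45700 - 1*(-462) = -45700 + 462 = -45238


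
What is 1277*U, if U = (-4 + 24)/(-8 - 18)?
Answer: -12770/13 ≈ -982.31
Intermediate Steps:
U = -10/13 (U = 20/(-26) = 20*(-1/26) = -10/13 ≈ -0.76923)
1277*U = 1277*(-10/13) = -12770/13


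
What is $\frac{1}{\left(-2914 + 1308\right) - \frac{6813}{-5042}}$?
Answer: $- \frac{5042}{8090639} \approx -0.00062319$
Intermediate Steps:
$\frac{1}{\left(-2914 + 1308\right) - \frac{6813}{-5042}} = \frac{1}{-1606 - - \frac{6813}{5042}} = \frac{1}{-1606 + \frac{6813}{5042}} = \frac{1}{- \frac{8090639}{5042}} = - \frac{5042}{8090639}$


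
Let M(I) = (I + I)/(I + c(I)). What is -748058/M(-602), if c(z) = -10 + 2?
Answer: -114078845/301 ≈ -3.7900e+5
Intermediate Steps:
c(z) = -8
M(I) = 2*I/(-8 + I) (M(I) = (I + I)/(I - 8) = (2*I)/(-8 + I) = 2*I/(-8 + I))
-748058/M(-602) = -748058/(2*(-602)/(-8 - 602)) = -748058/(2*(-602)/(-610)) = -748058/(2*(-602)*(-1/610)) = -748058/602/305 = -748058*305/602 = -114078845/301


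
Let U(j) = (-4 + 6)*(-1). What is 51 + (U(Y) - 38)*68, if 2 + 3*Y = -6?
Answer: -2669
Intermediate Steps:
Y = -8/3 (Y = -⅔ + (⅓)*(-6) = -⅔ - 2 = -8/3 ≈ -2.6667)
U(j) = -2 (U(j) = 2*(-1) = -2)
51 + (U(Y) - 38)*68 = 51 + (-2 - 38)*68 = 51 - 40*68 = 51 - 2720 = -2669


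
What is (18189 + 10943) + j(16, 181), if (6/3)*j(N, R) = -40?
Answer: 29112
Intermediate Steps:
j(N, R) = -20 (j(N, R) = (½)*(-40) = -20)
(18189 + 10943) + j(16, 181) = (18189 + 10943) - 20 = 29132 - 20 = 29112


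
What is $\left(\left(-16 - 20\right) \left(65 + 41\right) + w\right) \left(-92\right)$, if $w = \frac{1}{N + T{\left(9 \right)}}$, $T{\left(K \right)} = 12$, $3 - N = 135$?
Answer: $\frac{10532183}{30} \approx 3.5107 \cdot 10^{5}$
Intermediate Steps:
$N = -132$ ($N = 3 - 135 = -132$)
$w = - \frac{1}{120}$ ($w = \frac{1}{-132 + 12} = \frac{1}{-120} = - \frac{1}{120} \approx -0.0083333$)
$\left(\left(-16 - 20\right) \left(65 + 41\right) + w\right) \left(-92\right) = \left(\left(-16 - 20\right) \left(65 + 41\right) - \frac{1}{120}\right) \left(-92\right) = \left(\left(-36\right) 106 - \frac{1}{120}\right) \left(-92\right) = \left(-3816 - \frac{1}{120}\right) \left(-92\right) = \left(- \frac{457921}{120}\right) \left(-92\right) = \frac{10532183}{30}$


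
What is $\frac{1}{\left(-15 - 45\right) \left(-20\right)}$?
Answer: $\frac{1}{1200} \approx 0.00083333$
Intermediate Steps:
$\frac{1}{\left(-15 - 45\right) \left(-20\right)} = \frac{1}{\left(-60\right) \left(-20\right)} = \frac{1}{1200}$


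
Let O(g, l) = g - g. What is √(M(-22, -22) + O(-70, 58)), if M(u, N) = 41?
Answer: √41 ≈ 6.4031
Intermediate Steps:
O(g, l) = 0
√(M(-22, -22) + O(-70, 58)) = √(41 + 0) = √41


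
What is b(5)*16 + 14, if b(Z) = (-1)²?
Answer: 30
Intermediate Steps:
b(Z) = 1
b(5)*16 + 14 = 1*16 + 14 = 16 + 14 = 30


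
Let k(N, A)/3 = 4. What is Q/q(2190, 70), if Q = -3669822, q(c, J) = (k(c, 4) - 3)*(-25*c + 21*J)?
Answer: 203879/26640 ≈ 7.6531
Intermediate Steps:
k(N, A) = 12 (k(N, A) = 3*4 = 12)
q(c, J) = -225*c + 189*J (q(c, J) = (12 - 3)*(-25*c + 21*J) = 9*(-25*c + 21*J) = -225*c + 189*J)
Q/q(2190, 70) = -3669822/(-225*2190 + 189*70) = -3669822/(-492750 + 13230) = -3669822/(-479520) = -3669822*(-1/479520) = 203879/26640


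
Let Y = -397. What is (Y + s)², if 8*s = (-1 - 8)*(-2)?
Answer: 2493241/16 ≈ 1.5583e+5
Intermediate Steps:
s = 9/4 (s = ((-1 - 8)*(-2))/8 = (-9*(-2))/8 = (⅛)*18 = 9/4 ≈ 2.2500)
(Y + s)² = (-397 + 9/4)² = (-1579/4)² = 2493241/16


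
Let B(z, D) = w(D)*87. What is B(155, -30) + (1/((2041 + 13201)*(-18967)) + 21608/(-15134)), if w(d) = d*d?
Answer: 171284544941906577/2187581970938 ≈ 78299.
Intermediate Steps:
w(d) = d**2
B(z, D) = 87*D**2 (B(z, D) = D**2*87 = 87*D**2)
B(155, -30) + (1/((2041 + 13201)*(-18967)) + 21608/(-15134)) = 87*(-30)**2 + (1/((2041 + 13201)*(-18967)) + 21608/(-15134)) = 87*900 + (-1/18967/15242 + 21608*(-1/15134)) = 78300 + ((1/15242)*(-1/18967) - 10804/7567) = 78300 + (-1/289095014 - 10804/7567) = 78300 - 3123382538823/2187581970938 = 171284544941906577/2187581970938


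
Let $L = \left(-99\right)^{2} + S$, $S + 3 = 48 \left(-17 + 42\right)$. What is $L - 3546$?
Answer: $7452$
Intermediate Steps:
$S = 1197$ ($S = -3 + 48 \left(-17 + 42\right) = -3 + 48 \cdot 25 = -3 + 1200 = 1197$)
$L = 10998$ ($L = \left(-99\right)^{2} + 1197 = 9801 + 1197 = 10998$)
$L - 3546 = 10998 - 3546 = 7452$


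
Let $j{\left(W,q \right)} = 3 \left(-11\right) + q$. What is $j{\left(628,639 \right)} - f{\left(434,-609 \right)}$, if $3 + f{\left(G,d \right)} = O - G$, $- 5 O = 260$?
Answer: $1095$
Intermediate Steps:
$O = -52$ ($O = \left(- \frac{1}{5}\right) 260 = -52$)
$f{\left(G,d \right)} = -55 - G$ ($f{\left(G,d \right)} = -3 - \left(52 + G\right) = -55 - G$)
$j{\left(W,q \right)} = -33 + q$
$j{\left(628,639 \right)} - f{\left(434,-609 \right)} = \left(-33 + 639\right) - \left(-55 - 434\right) = 606 - \left(-55 - 434\right) = 606 - -489 = 606 + 489 = 1095$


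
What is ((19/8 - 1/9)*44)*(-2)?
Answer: -1793/9 ≈ -199.22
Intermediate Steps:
((19/8 - 1/9)*44)*(-2) = ((163/72)*44)*(-2) = (1793/18)*(-2) = -1793/9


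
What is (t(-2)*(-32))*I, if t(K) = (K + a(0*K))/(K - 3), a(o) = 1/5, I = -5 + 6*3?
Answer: -3744/25 ≈ -149.76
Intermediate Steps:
I = 13 (I = -5 + 18 = 13)
a(o) = ⅕
t(K) = (⅕ + K)/(-3 + K) (t(K) = (K + ⅕)/(K - 3) = (⅕ + K)/(-3 + K))
(t(-2)*(-32))*I = (((⅕ - 2)/(-3 - 2))*(-32))*13 = ((-9/5/(-5))*(-32))*13 = (-⅕*(-9/5)*(-32))*13 = ((9/25)*(-32))*13 = -288/25*13 = -3744/25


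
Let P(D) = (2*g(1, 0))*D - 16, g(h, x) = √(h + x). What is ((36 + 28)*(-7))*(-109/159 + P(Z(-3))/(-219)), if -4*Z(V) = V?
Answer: 3220448/11607 ≈ 277.46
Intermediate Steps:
Z(V) = -V/4
P(D) = -16 + 2*D (P(D) = (2*√(1 + 0))*D - 16 = (2*√1)*D - 16 = (2*1)*D - 16 = 2*D - 16 = -16 + 2*D)
((36 + 28)*(-7))*(-109/159 + P(Z(-3))/(-219)) = ((36 + 28)*(-7))*(-109/159 + (-16 + 2*(-¼*(-3)))/(-219)) = (64*(-7))*(-109*1/159 + (-16 + 2*(¾))*(-1/219)) = -448*(-109/159 + (-16 + 3/2)*(-1/219)) = -448*(-109/159 - 29/2*(-1/219)) = -448*(-109/159 + 29/438) = -448*(-14377/23214) = 3220448/11607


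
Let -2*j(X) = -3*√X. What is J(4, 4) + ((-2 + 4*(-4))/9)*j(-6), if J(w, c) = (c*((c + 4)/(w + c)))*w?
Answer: 16 - 3*I*√6 ≈ 16.0 - 7.3485*I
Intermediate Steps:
j(X) = 3*√X/2 (j(X) = -(-3)*√X/2 = 3*√X/2)
J(w, c) = c*w*(4 + c)/(c + w) (J(w, c) = (c*((4 + c)/(c + w)))*w = (c*(4 + c)/(c + w))*w = c*w*(4 + c)/(c + w))
J(4, 4) + ((-2 + 4*(-4))/9)*j(-6) = 4*4*(4 + 4)/(4 + 4) + ((-2 + 4*(-4))/9)*(3*√(-6)/2) = 4*4*8/8 + ((-2 - 16)*(⅑))*(3*(I*√6)/2) = 4*4*(⅛)*8 + (-18*⅑)*(3*I*√6/2) = 16 - 3*I*√6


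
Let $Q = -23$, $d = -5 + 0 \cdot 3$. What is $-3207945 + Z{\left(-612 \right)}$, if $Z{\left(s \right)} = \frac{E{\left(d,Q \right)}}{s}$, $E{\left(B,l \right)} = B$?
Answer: $- \frac{1963262335}{612} \approx -3.2079 \cdot 10^{6}$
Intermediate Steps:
$d = -5$ ($d = -5 + 0 = -5$)
$Z{\left(s \right)} = - \frac{5}{s}$
$-3207945 + Z{\left(-612 \right)} = -3207945 - \frac{5}{-612} = -3207945 - - \frac{5}{612} = -3207945 + \frac{5}{612} = - \frac{1963262335}{612}$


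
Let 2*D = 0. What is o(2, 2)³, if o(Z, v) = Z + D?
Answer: 8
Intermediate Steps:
D = 0 (D = (½)*0 = 0)
o(Z, v) = Z (o(Z, v) = Z + 0 = Z)
o(2, 2)³ = 2³ = 8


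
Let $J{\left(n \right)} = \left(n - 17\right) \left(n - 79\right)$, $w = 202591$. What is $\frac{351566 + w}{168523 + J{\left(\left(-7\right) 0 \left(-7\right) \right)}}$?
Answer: $\frac{61573}{18874} \approx 3.2623$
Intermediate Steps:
$J{\left(n \right)} = \left(-79 + n\right) \left(-17 + n\right)$ ($J{\left(n \right)} = \left(-17 + n\right) \left(-79 + n\right) = \left(-79 + n\right) \left(-17 + n\right)$)
$\frac{351566 + w}{168523 + J{\left(\left(-7\right) 0 \left(-7\right) \right)}} = \frac{351566 + 202591}{168523 + \left(1343 + \left(\left(-7\right) 0 \left(-7\right)\right)^{2} - 96 \left(-7\right) 0 \left(-7\right)\right)} = \frac{554157}{168523 + \left(1343 + \left(0 \left(-7\right)\right)^{2} - 96 \cdot 0 \left(-7\right)\right)} = \frac{554157}{168523 + \left(1343 + 0^{2} - 0\right)} = \frac{554157}{168523 + \left(1343 + 0 + 0\right)} = \frac{554157}{168523 + 1343} = \frac{554157}{169866} = 554157 \cdot \frac{1}{169866} = \frac{61573}{18874}$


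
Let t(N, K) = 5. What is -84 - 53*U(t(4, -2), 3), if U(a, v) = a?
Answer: -349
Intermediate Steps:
-84 - 53*U(t(4, -2), 3) = -84 - 53*5 = -84 - 265 = -349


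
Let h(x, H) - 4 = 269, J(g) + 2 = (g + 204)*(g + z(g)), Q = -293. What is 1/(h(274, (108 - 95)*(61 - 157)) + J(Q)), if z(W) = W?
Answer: 1/52425 ≈ 1.9075e-5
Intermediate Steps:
J(g) = -2 + 2*g*(204 + g) (J(g) = -2 + (g + 204)*(g + g) = -2 + (204 + g)*(2*g) = -2 + 2*g*(204 + g))
h(x, H) = 273 (h(x, H) = 4 + 269 = 273)
1/(h(274, (108 - 95)*(61 - 157)) + J(Q)) = 1/(273 + (-2 + 2*(-293)**2 + 408*(-293))) = 1/(273 + (-2 + 2*85849 - 119544)) = 1/(273 + (-2 + 171698 - 119544)) = 1/(273 + 52152) = 1/52425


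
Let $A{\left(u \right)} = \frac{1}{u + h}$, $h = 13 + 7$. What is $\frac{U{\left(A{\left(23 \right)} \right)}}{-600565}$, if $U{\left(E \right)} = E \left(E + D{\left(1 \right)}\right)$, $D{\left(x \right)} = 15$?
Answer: $- \frac{646}{1110444685} \approx -5.8175 \cdot 10^{-7}$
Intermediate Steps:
$h = 20$
$A{\left(u \right)} = \frac{1}{20 + u}$ ($A{\left(u \right)} = \frac{1}{u + 20} = \frac{1}{20 + u}$)
$U{\left(E \right)} = E \left(15 + E\right)$ ($U{\left(E \right)} = E \left(E + 15\right) = E \left(15 + E\right)$)
$\frac{U{\left(A{\left(23 \right)} \right)}}{-600565} = \frac{\frac{1}{20 + 23} \left(15 + \frac{1}{20 + 23}\right)}{-600565} = \frac{15 + \frac{1}{43}}{43} \left(- \frac{1}{600565}\right) = \frac{1}{43} \cdot \frac{646}{43} \left(- \frac{1}{600565}\right) = \frac{646}{1849} \left(- \frac{1}{600565}\right) = - \frac{646}{1110444685}$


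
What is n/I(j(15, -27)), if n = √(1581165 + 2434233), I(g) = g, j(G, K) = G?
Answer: √4015398/15 ≈ 133.59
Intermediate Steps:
n = √4015398 ≈ 2003.8
n/I(j(15, -27)) = √4015398/15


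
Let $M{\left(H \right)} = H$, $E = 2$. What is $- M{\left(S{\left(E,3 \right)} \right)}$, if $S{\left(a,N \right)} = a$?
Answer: $-2$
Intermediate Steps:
$- M{\left(S{\left(E,3 \right)} \right)} = \left(-1\right) 2 = -2$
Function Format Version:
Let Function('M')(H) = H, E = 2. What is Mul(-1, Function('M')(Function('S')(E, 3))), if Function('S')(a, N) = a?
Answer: -2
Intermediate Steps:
Mul(-1, Function('M')(Function('S')(E, 3))) = Mul(-1, 2) = -2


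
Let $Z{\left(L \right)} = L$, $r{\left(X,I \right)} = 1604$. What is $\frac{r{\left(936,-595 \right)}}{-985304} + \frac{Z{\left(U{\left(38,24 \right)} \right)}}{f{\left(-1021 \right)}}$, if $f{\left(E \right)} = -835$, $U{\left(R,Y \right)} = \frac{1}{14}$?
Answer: $- \frac{1233504}{719887735} \approx -0.0017135$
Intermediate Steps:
$U{\left(R,Y \right)} = \frac{1}{14}$
$\frac{r{\left(936,-595 \right)}}{-985304} + \frac{Z{\left(U{\left(38,24 \right)} \right)}}{f{\left(-1021 \right)}} = \frac{1604}{-985304} + \frac{1}{14 \left(-835\right)} = 1604 \left(- \frac{1}{985304}\right) + \frac{1}{14} \left(- \frac{1}{835}\right) = - \frac{401}{246326} - \frac{1}{11690} = - \frac{1233504}{719887735}$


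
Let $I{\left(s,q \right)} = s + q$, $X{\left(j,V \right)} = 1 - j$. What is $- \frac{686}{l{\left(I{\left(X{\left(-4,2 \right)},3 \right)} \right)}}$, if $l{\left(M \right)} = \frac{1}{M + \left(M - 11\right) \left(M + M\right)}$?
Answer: $27440$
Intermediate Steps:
$I{\left(s,q \right)} = q + s$
$l{\left(M \right)} = \frac{1}{M + 2 M \left(-11 + M\right)}$ ($l{\left(M \right)} = \frac{1}{M + \left(-11 + M\right) 2 M} = \frac{1}{M + 2 M \left(-11 + M\right)}$)
$- \frac{686}{l{\left(I{\left(X{\left(-4,2 \right)},3 \right)} \right)}} = - \frac{686}{\frac{1}{3 + \left(1 - -4\right)} \frac{1}{-21 + 2 \left(3 + \left(1 - -4\right)\right)}} = - \frac{686}{\frac{1}{3 + \left(1 + 4\right)} \frac{1}{-21 + 2 \left(3 + \left(1 + 4\right)\right)}} = - \frac{686}{\frac{1}{3 + 5} \frac{1}{-21 + 2 \left(3 + 5\right)}} = - \frac{686}{\frac{1}{8} \frac{1}{-21 + 2 \cdot 8}} = - \frac{686}{\frac{1}{8} \frac{1}{-21 + 16}} = - \frac{686}{\frac{1}{8} \frac{1}{-5}} = - \frac{686}{\frac{1}{8} \left(- \frac{1}{5}\right)} = - \frac{686}{- \frac{1}{40}} = \left(-686\right) \left(-40\right) = 27440$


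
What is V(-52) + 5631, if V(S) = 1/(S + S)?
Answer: 585623/104 ≈ 5631.0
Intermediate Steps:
V(S) = 1/(2*S)
V(-52) + 5631 = (½)/(-52) + 5631 = (½)*(-1/52) + 5631 = -1/104 + 5631 = 585623/104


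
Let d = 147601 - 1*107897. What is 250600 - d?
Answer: 210896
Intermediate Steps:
d = 39704 (d = 147601 - 107897 = 39704)
250600 - d = 250600 - 1*39704 = 250600 - 39704 = 210896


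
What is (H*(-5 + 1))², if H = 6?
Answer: 576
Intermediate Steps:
(H*(-5 + 1))² = (6*(-5 + 1))² = (6*(-4))² = (-24)² = 576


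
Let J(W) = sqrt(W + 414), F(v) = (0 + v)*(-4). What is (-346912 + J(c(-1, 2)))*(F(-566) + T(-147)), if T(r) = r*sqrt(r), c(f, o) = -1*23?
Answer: -(2264 - 1029*I*sqrt(3))*(346912 - sqrt(391)) ≈ -7.8536e+8 + 6.1826e+8*I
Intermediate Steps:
F(v) = -4*v (F(v) = v*(-4) = -4*v)
c(f, o) = -23
J(W) = sqrt(414 + W)
T(r) = r**(3/2)
(-346912 + J(c(-1, 2)))*(F(-566) + T(-147)) = (-346912 + sqrt(414 - 23))*(-4*(-566) + (-147)**(3/2)) = (-346912 + sqrt(391))*(2264 - 1029*I*sqrt(3))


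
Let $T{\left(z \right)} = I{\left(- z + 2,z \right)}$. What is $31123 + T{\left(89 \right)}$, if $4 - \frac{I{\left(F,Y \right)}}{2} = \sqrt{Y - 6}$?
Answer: $31131 - 2 \sqrt{83} \approx 31113.0$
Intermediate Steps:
$I{\left(F,Y \right)} = 8 - 2 \sqrt{-6 + Y}$ ($I{\left(F,Y \right)} = 8 - 2 \sqrt{Y - 6} = 8 - 2 \sqrt{-6 + Y}$)
$T{\left(z \right)} = 8 - 2 \sqrt{-6 + z}$
$31123 + T{\left(89 \right)} = 31123 + \left(8 - 2 \sqrt{-6 + 89}\right) = 31123 + \left(8 - 2 \sqrt{83}\right) = 31131 - 2 \sqrt{83}$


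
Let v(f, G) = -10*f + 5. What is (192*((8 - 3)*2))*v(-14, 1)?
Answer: 278400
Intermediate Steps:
v(f, G) = 5 - 10*f
(192*((8 - 3)*2))*v(-14, 1) = (192*((8 - 3)*2))*(5 - 10*(-14)) = (192*(5*2))*(5 + 140) = (192*10)*145 = 1920*145 = 278400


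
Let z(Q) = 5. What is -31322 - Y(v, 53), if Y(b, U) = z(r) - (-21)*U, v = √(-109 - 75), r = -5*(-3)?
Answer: -32440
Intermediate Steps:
r = 15
v = 2*I*√46 (v = √(-184) = 2*I*√46 ≈ 13.565*I)
Y(b, U) = 5 + 21*U (Y(b, U) = 5 - (-21)*U = 5 + 21*U)
-31322 - Y(v, 53) = -31322 - (5 + 21*53) = -31322 - (5 + 1113) = -31322 - 1*1118 = -31322 - 1118 = -32440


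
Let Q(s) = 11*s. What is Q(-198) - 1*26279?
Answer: -28457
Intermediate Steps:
Q(-198) - 1*26279 = 11*(-198) - 1*26279 = -2178 - 26279 = -28457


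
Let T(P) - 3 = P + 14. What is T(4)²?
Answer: 441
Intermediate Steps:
T(P) = 17 + P (T(P) = 3 + (P + 14) = 3 + (14 + P) = 17 + P)
T(4)² = (17 + 4)² = 21² = 441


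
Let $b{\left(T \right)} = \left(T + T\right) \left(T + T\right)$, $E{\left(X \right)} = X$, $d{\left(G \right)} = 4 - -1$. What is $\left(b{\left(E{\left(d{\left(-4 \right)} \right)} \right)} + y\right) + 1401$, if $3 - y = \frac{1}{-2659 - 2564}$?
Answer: $\frac{7855393}{5223} \approx 1504.0$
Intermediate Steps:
$d{\left(G \right)} = 5$ ($d{\left(G \right)} = 4 + 1 = 5$)
$y = \frac{15670}{5223}$ ($y = 3 - \frac{1}{-2659 - 2564} = 3 - \frac{1}{-5223} = 3 - - \frac{1}{5223} = 3 + \frac{1}{5223} = \frac{15670}{5223} \approx 3.0002$)
$b{\left(T \right)} = 4 T^{2}$ ($b{\left(T \right)} = 2 T 2 T = 4 T^{2}$)
$\left(b{\left(E{\left(d{\left(-4 \right)} \right)} \right)} + y\right) + 1401 = \left(4 \cdot 5^{2} + \frac{15670}{5223}\right) + 1401 = \left(4 \cdot 25 + \frac{15670}{5223}\right) + 1401 = \left(100 + \frac{15670}{5223}\right) + 1401 = \frac{537970}{5223} + 1401 = \frac{7855393}{5223}$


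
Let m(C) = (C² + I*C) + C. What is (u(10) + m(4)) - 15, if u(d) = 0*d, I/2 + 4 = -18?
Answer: -171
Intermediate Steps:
I = -44 (I = -8 + 2*(-18) = -8 - 36 = -44)
u(d) = 0
m(C) = C² - 43*C (m(C) = (C² - 44*C) + C = C² - 43*C)
(u(10) + m(4)) - 15 = (0 + 4*(-43 + 4)) - 15 = (0 + 4*(-39)) - 15 = (0 - 156) - 15 = -156 - 15 = -171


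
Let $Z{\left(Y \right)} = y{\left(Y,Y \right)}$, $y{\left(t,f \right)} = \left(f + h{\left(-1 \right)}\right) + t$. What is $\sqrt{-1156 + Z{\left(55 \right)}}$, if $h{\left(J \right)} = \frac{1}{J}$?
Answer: $i \sqrt{1047} \approx 32.357 i$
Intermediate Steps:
$y{\left(t,f \right)} = -1 + f + t$ ($y{\left(t,f \right)} = \left(f + \frac{1}{-1}\right) + t = \left(f - 1\right) + t = \left(-1 + f\right) + t = -1 + f + t$)
$Z{\left(Y \right)} = -1 + 2 Y$ ($Z{\left(Y \right)} = -1 + Y + Y = -1 + 2 Y$)
$\sqrt{-1156 + Z{\left(55 \right)}} = \sqrt{-1156 + \left(-1 + 2 \cdot 55\right)} = \sqrt{-1156 + \left(-1 + 110\right)} = \sqrt{-1156 + 109} = \sqrt{-1047} = i \sqrt{1047}$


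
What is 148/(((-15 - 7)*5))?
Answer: -74/55 ≈ -1.3455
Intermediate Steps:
148/(((-15 - 7)*5)) = 148/((-22*5)) = 148/(-110) = 148*(-1/110) = -74/55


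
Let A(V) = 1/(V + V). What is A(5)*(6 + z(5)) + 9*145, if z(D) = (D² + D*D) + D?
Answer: 13111/10 ≈ 1311.1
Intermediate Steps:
A(V) = 1/(2*V)
z(D) = D + 2*D² (z(D) = (D² + D²) + D = 2*D² + D = D + 2*D²)
A(5)*(6 + z(5)) + 9*145 = ((½)/5)*(6 + 5*(1 + 2*5)) + 9*145 = ((½)*(⅕))*(6 + 5*(1 + 10)) + 1305 = (6 + 5*11)/10 + 1305 = (6 + 55)/10 + 1305 = (⅒)*61 + 1305 = 61/10 + 1305 = 13111/10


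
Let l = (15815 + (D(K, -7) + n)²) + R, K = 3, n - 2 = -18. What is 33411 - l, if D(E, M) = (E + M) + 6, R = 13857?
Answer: 3543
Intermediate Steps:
n = -16 (n = 2 - 18 = -16)
D(E, M) = 6 + E + M
l = 29868 (l = (15815 + ((6 + 3 - 7) - 16)²) + 13857 = (15815 + (2 - 16)²) + 13857 = (15815 + (-14)²) + 13857 = (15815 + 196) + 13857 = 16011 + 13857 = 29868)
33411 - l = 33411 - 1*29868 = 33411 - 29868 = 3543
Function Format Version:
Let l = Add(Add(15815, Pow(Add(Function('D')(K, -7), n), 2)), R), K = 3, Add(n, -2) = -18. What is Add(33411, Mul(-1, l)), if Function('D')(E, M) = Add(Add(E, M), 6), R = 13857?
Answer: 3543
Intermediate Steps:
n = -16 (n = Add(2, -18) = -16)
Function('D')(E, M) = Add(6, E, M)
l = 29868 (l = Add(Add(15815, Pow(Add(Add(6, 3, -7), -16), 2)), 13857) = Add(Add(15815, Pow(Add(2, -16), 2)), 13857) = Add(Add(15815, Pow(-14, 2)), 13857) = Add(Add(15815, 196), 13857) = Add(16011, 13857) = 29868)
Add(33411, Mul(-1, l)) = Add(33411, Mul(-1, 29868)) = Add(33411, -29868) = 3543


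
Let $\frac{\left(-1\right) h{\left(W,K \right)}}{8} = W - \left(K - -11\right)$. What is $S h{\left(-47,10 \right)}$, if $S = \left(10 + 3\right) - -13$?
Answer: $14144$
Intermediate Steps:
$h{\left(W,K \right)} = 88 - 8 W + 8 K$ ($h{\left(W,K \right)} = - 8 \left(W - \left(K - -11\right)\right) = - 8 \left(W - \left(K + 11\right)\right) = - 8 \left(W - \left(11 + K\right)\right) = - 8 \left(-11 + W - K\right) = 88 - 8 W + 8 K$)
$S = 26$ ($S = 13 + 13 = 26$)
$S h{\left(-47,10 \right)} = 26 \left(88 - -376 + 8 \cdot 10\right) = 26 \left(88 + 376 + 80\right) = 26 \cdot 544 = 14144$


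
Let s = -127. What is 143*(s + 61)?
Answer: -9438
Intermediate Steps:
143*(s + 61) = 143*(-127 + 61) = 143*(-66) = -9438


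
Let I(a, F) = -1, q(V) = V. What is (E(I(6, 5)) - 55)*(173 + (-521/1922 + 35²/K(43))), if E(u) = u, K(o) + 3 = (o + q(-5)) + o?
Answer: -395489920/37479 ≈ -10552.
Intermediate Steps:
K(o) = -8 + 2*o (K(o) = -3 + ((o - 5) + o) = -3 + ((-5 + o) + o) = -3 + (-5 + 2*o) = -8 + 2*o)
(E(I(6, 5)) - 55)*(173 + (-521/1922 + 35²/K(43))) = (-1 - 55)*(173 + (-521/1922 + 35²/(-8 + 2*43))) = -56*(173 + (-521*1/1922 + 1225/(-8 + 86))) = -56*(173 + (-521/1922 + 1225/78)) = -56*(173 + 578453/37479) = -56*7062320/37479 = -395489920/37479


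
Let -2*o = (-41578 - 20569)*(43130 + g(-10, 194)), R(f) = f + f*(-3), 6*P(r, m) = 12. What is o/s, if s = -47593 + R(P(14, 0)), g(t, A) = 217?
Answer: -2693886009/95194 ≈ -28299.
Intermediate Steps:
P(r, m) = 2 (P(r, m) = (⅙)*12 = 2)
R(f) = -2*f (R(f) = f - 3*f = -2*f)
s = -47597 (s = -47593 - 2*2 = -47593 - 4 = -47597)
o = 2693886009/2 (o = -(-41578 - 20569)*(43130 + 217)/2 = -(-62147)*43347/2 = -½*(-2693886009) = 2693886009/2 ≈ 1.3469e+9)
o/s = (2693886009/2)/(-47597) = (2693886009/2)*(-1/47597) = -2693886009/95194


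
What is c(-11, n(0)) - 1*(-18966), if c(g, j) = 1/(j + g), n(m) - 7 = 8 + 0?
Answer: 75865/4 ≈ 18966.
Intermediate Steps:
n(m) = 15 (n(m) = 7 + (8 + 0) = 7 + 8 = 15)
c(g, j) = 1/(g + j)
c(-11, n(0)) - 1*(-18966) = 1/(-11 + 15) - 1*(-18966) = 1/4 + 18966 = ¼ + 18966 = 75865/4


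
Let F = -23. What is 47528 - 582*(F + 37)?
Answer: 39380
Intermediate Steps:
47528 - 582*(F + 37) = 47528 - 582*(-23 + 37) = 47528 - 582*14 = 47528 - 1*8148 = 47528 - 8148 = 39380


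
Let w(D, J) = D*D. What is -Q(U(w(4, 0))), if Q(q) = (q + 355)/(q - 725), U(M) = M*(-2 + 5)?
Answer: 403/677 ≈ 0.59527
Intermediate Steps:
w(D, J) = D²
U(M) = 3*M (U(M) = M*3 = 3*M)
Q(q) = (355 + q)/(-725 + q)
-Q(U(w(4, 0))) = -(355 + 3*4²)/(-725 + 3*4²) = -(355 + 3*16)/(-725 + 3*16) = -(355 + 48)/(-725 + 48) = -403/(-677) = -(-1)*403/677 = -1*(-403/677) = 403/677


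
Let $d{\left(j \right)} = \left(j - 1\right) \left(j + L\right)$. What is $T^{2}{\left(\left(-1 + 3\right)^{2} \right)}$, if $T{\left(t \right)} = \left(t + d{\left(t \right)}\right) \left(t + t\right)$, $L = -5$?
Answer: $64$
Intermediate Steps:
$d{\left(j \right)} = \left(-1 + j\right) \left(-5 + j\right)$ ($d{\left(j \right)} = \left(j - 1\right) \left(j - 5\right) = \left(-1 + j\right) \left(-5 + j\right)$)
$T{\left(t \right)} = 2 t \left(5 + t^{2} - 5 t\right)$ ($T{\left(t \right)} = \left(t + \left(5 + t^{2} - 6 t\right)\right) \left(t + t\right) = \left(5 + t^{2} - 5 t\right) 2 t = 2 t \left(5 + t^{2} - 5 t\right)$)
$T^{2}{\left(\left(-1 + 3\right)^{2} \right)} = \left(2 \left(-1 + 3\right)^{2} \left(5 + \left(\left(-1 + 3\right)^{2}\right)^{2} - 5 \left(-1 + 3\right)^{2}\right)\right)^{2} = \left(2 \cdot 2^{2} \left(5 + \left(2^{2}\right)^{2} - 5 \cdot 2^{2}\right)\right)^{2} = \left(2 \cdot 4 \left(5 + 4^{2} - 20\right)\right)^{2} = \left(2 \cdot 4 \left(5 + 16 - 20\right)\right)^{2} = \left(2 \cdot 4 \cdot 1\right)^{2} = 8^{2} = 64$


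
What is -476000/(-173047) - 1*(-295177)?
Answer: 7297138617/24721 ≈ 2.9518e+5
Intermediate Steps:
-476000/(-173047) - 1*(-295177) = -476000*(-1/173047) + 295177 = 68000/24721 + 295177 = 7297138617/24721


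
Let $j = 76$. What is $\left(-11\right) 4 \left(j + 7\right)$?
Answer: $-3652$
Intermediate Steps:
$\left(-11\right) 4 \left(j + 7\right) = \left(-11\right) 4 \left(76 + 7\right) = \left(-44\right) 83 = -3652$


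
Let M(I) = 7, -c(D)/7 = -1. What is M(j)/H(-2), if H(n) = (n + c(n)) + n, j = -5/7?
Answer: 7/3 ≈ 2.3333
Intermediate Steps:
j = -5/7 (j = -5*⅐ = -5/7 ≈ -0.71429)
c(D) = 7 (c(D) = -7*(-1) = 7)
H(n) = 7 + 2*n (H(n) = (n + 7) + n = (7 + n) + n = 7 + 2*n)
M(j)/H(-2) = 7/(7 + 2*(-2)) = 7/(7 - 4) = 7/3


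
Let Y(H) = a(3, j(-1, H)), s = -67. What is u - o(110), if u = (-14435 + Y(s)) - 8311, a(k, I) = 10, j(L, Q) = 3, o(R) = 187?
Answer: -22923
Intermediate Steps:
Y(H) = 10
u = -22736 (u = (-14435 + 10) - 8311 = -14425 - 8311 = -22736)
u - o(110) = -22736 - 1*187 = -22736 - 187 = -22923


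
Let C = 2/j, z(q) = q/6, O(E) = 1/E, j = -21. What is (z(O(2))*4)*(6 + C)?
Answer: 124/63 ≈ 1.9683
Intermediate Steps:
z(q) = q/6 (z(q) = q*(⅙) = q/6)
C = -2/21 (C = 2/(-21) = 2*(-1/21) = -2/21 ≈ -0.095238)
(z(O(2))*4)*(6 + C) = (((⅙)/2)*4)*(6 - 2/21) = (((⅙)*(½))*4)*(124/21) = ((1/12)*4)*(124/21) = (⅓)*(124/21) = 124/63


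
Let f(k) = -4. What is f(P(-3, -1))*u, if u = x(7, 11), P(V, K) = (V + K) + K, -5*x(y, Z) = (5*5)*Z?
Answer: 220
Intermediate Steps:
x(y, Z) = -5*Z (x(y, Z) = -5*5*Z/5 = -5*Z)
P(V, K) = V + 2*K (P(V, K) = (K + V) + K = V + 2*K)
u = -55 (u = -5*11 = -55)
f(P(-3, -1))*u = -4*(-55) = 220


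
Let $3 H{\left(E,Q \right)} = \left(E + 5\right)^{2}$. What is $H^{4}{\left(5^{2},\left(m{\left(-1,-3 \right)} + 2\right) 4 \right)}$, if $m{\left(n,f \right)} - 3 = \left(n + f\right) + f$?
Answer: $8100000000$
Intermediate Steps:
$m{\left(n,f \right)} = 3 + n + 2 f$ ($m{\left(n,f \right)} = 3 + \left(\left(n + f\right) + f\right) = 3 + \left(\left(f + n\right) + f\right) = 3 + \left(n + 2 f\right) = 3 + n + 2 f$)
$H{\left(E,Q \right)} = \frac{\left(5 + E\right)^{2}}{3}$ ($H{\left(E,Q \right)} = \frac{\left(E + 5\right)^{2}}{3} = \frac{\left(5 + E\right)^{2}}{3}$)
$H^{4}{\left(5^{2},\left(m{\left(-1,-3 \right)} + 2\right) 4 \right)} = \left(\frac{\left(5 + 5^{2}\right)^{2}}{3}\right)^{4} = \left(\frac{\left(5 + 25\right)^{2}}{3}\right)^{4} = \left(\frac{30^{2}}{3}\right)^{4} = \left(\frac{1}{3} \cdot 900\right)^{4} = 300^{4} = 8100000000$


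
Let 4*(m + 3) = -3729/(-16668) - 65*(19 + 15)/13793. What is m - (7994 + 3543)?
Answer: -272108948257/23579664 ≈ -11540.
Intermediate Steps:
m = -70364689/23579664 (m = -3 + (-3729/(-16668) - 65*(19 + 15)/13793)/4 = -3 + (-3729*(-1/16668) - 65*34*(1/13793))/4 = -3 + (1243/5556 - 2210*1/13793)/4 = -3 + (1243/5556 - 170/1061)/4 = -3 + (¼)*(374303/5894916) = -3 + 374303/23579664 = -70364689/23579664 ≈ -2.9841)
m - (7994 + 3543) = -70364689/23579664 - (7994 + 3543) = -70364689/23579664 - 1*11537 = -70364689/23579664 - 11537 = -272108948257/23579664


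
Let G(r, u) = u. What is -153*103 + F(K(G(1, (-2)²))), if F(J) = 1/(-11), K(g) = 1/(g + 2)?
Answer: -173350/11 ≈ -15759.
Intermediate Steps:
K(g) = 1/(2 + g)
F(J) = -1/11
-153*103 + F(K(G(1, (-2)²))) = -153*103 - 1/11 = -15759 - 1/11 = -173350/11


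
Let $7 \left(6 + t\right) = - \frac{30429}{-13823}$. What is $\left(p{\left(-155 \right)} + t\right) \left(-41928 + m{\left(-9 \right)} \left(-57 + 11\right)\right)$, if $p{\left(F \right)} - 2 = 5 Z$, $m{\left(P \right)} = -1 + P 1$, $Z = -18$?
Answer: $\frac{2334855740}{601} \approx 3.885 \cdot 10^{6}$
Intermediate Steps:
$m{\left(P \right)} = -1 + P$
$t = - \frac{3417}{601}$ ($t = -6 + \frac{\left(-30429\right) \frac{1}{-13823}}{7} = -6 + \frac{\left(-30429\right) \left(- \frac{1}{13823}\right)}{7} = -6 + \frac{1}{7} \cdot \frac{1323}{601} = -6 + \frac{189}{601} = - \frac{3417}{601} \approx -5.6855$)
$p{\left(F \right)} = -88$ ($p{\left(F \right)} = 2 + 5 \left(-18\right) = 2 - 90 = -88$)
$\left(p{\left(-155 \right)} + t\right) \left(-41928 + m{\left(-9 \right)} \left(-57 + 11\right)\right) = \left(-88 - \frac{3417}{601}\right) \left(-41928 + \left(-1 - 9\right) \left(-57 + 11\right)\right) = - \frac{56305 \left(-41928 - -460\right)}{601} = - \frac{56305 \left(-41928 + 460\right)}{601} = \left(- \frac{56305}{601}\right) \left(-41468\right) = \frac{2334855740}{601}$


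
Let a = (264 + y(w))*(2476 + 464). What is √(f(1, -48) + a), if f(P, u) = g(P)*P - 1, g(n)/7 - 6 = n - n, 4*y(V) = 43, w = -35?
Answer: √807806 ≈ 898.78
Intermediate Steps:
y(V) = 43/4 (y(V) = (¼)*43 = 43/4)
g(n) = 42 (g(n) = 42 + 7*(n - n) = 42 + 7*0 = 42 + 0 = 42)
f(P, u) = -1 + 42*P (f(P, u) = 42*P - 1 = -1 + 42*P)
a = 807765 (a = (264 + 43/4)*(2476 + 464) = (1099/4)*2940 = 807765)
√(f(1, -48) + a) = √((-1 + 42*1) + 807765) = √((-1 + 42) + 807765) = √(41 + 807765) = √807806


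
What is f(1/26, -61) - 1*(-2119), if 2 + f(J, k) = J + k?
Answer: 53457/26 ≈ 2056.0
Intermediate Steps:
f(J, k) = -2 + J + k (f(J, k) = -2 + (J + k) = -2 + J + k)
f(1/26, -61) - 1*(-2119) = (-2 + 1/26 - 61) - 1*(-2119) = (-2 + 1/26 - 61) + 2119 = -1637/26 + 2119 = 53457/26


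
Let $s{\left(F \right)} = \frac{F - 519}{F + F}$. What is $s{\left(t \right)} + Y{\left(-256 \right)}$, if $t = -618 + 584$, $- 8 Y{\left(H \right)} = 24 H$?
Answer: $\frac{52777}{68} \approx 776.13$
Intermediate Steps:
$Y{\left(H \right)} = - 3 H$ ($Y{\left(H \right)} = - \frac{24 H}{8} = - 3 H$)
$t = -34$
$s{\left(F \right)} = \frac{-519 + F}{2 F}$
$s{\left(t \right)} + Y{\left(-256 \right)} = \frac{-519 - 34}{2 \left(-34\right)} - -768 = \frac{1}{2} \left(- \frac{1}{34}\right) \left(-553\right) + 768 = \frac{553}{68} + 768 = \frac{52777}{68}$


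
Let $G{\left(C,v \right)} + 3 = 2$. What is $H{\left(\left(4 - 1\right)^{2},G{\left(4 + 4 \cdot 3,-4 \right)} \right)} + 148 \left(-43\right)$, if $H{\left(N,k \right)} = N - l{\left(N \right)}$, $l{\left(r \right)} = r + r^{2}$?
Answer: $-6445$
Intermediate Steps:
$G{\left(C,v \right)} = -1$ ($G{\left(C,v \right)} = -3 + 2 = -1$)
$H{\left(N,k \right)} = N - N \left(1 + N\right)$
$H{\left(\left(4 - 1\right)^{2},G{\left(4 + 4 \cdot 3,-4 \right)} \right)} + 148 \left(-43\right) = - \left(\left(4 - 1\right)^{2}\right)^{2} + 148 \left(-43\right) = - \left(3^{2}\right)^{2} - 6364 = - 9^{2} - 6364 = \left(-1\right) 81 - 6364 = -81 - 6364 = -6445$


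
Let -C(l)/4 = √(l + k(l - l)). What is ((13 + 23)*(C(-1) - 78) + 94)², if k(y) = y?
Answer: 7345060 + 781632*I ≈ 7.3451e+6 + 7.8163e+5*I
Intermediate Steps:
C(l) = -4*√l (C(l) = -4*√(l + (l - l)) = -4*√(l + 0) = -4*√l)
((13 + 23)*(C(-1) - 78) + 94)² = ((13 + 23)*(-4*I - 78) + 94)² = (36*(-4*I - 78) + 94)² = (36*(-78 - 4*I) + 94)² = ((-2808 - 144*I) + 94)² = (-2714 - 144*I)²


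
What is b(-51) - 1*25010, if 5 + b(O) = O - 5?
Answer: -25071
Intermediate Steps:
b(O) = -10 + O (b(O) = -5 + (O - 5) = -5 + (-5 + O) = -10 + O)
b(-51) - 1*25010 = (-10 - 51) - 1*25010 = -61 - 25010 = -25071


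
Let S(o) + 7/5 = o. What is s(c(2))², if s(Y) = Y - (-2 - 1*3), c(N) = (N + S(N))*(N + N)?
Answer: 5929/25 ≈ 237.16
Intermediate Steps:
S(o) = -7/5 + o
c(N) = 2*N*(-7/5 + 2*N) (c(N) = (N + (-7/5 + N))*(N + N) = (-7/5 + 2*N)*(2*N) = 2*N*(-7/5 + 2*N))
s(Y) = 5 + Y (s(Y) = Y - (-2 - 3) = Y - 1*(-5) = Y + 5 = 5 + Y)
s(c(2))² = (5 + (⅖)*2*(-7 + 10*2))² = (5 + (⅖)*2*(-7 + 20))² = (5 + (⅖)*2*13)² = (5 + 52/5)² = (77/5)² = 5929/25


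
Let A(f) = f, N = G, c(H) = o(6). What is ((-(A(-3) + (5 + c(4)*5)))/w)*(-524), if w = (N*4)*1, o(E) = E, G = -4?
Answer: -1048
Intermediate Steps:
c(H) = 6
N = -4
w = -16 (w = -4*4*1 = -16*1 = -16)
((-(A(-3) + (5 + c(4)*5)))/w)*(-524) = (-(-3 + (5 + 6*5))/(-16))*(-524) = (-(-3 + (5 + 30))*(-1/16))*(-524) = (-(-3 + 35)*(-1/16))*(-524) = (-1*32*(-1/16))*(-524) = -32*(-1/16)*(-524) = 2*(-524) = -1048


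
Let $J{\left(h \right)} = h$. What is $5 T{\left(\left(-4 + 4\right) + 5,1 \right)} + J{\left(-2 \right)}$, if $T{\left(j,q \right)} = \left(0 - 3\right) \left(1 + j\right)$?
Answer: $-92$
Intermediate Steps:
$T{\left(j,q \right)} = -3 - 3 j$ ($T{\left(j,q \right)} = - 3 \left(1 + j\right) = -3 - 3 j$)
$5 T{\left(\left(-4 + 4\right) + 5,1 \right)} + J{\left(-2 \right)} = 5 \left(-3 - 3 \left(\left(-4 + 4\right) + 5\right)\right) - 2 = 5 \left(-3 - 3 \left(0 + 5\right)\right) - 2 = 5 \left(-3 - 15\right) - 2 = 5 \left(-18\right) - 2 = -90 - 2 = -92$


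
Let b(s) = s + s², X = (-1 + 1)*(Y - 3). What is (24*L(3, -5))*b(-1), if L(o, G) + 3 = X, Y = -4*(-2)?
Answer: 0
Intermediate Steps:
Y = 8
X = 0 (X = (-1 + 1)*(8 - 3) = 0*5 = 0)
L(o, G) = -3 (L(o, G) = -3 + 0 = -3)
(24*L(3, -5))*b(-1) = (24*(-3))*(-(1 - 1)) = -(-72)*0 = -72*0 = 0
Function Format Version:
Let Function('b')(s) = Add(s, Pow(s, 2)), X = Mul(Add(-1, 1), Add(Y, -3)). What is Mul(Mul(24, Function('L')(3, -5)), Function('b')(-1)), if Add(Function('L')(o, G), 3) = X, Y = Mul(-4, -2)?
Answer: 0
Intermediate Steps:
Y = 8
X = 0 (X = Mul(Add(-1, 1), Add(8, -3)) = Mul(0, 5) = 0)
Function('L')(o, G) = -3 (Function('L')(o, G) = Add(-3, 0) = -3)
Mul(Mul(24, Function('L')(3, -5)), Function('b')(-1)) = Mul(Mul(24, -3), Mul(-1, Add(1, -1))) = Mul(-72, Mul(-1, 0)) = Mul(-72, 0) = 0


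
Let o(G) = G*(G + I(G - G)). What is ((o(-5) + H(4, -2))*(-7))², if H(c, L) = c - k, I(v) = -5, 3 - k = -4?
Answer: 108241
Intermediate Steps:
k = 7 (k = 3 - 1*(-4) = 3 + 4 = 7)
H(c, L) = -7 + c (H(c, L) = c - 1*7 = c - 7 = -7 + c)
o(G) = G*(-5 + G) (o(G) = G*(G - 5) = G*(-5 + G))
((o(-5) + H(4, -2))*(-7))² = ((-5*(-5 - 5) + (-7 + 4))*(-7))² = ((-5*(-10) - 3)*(-7))² = ((50 - 3)*(-7))² = (47*(-7))² = (-329)² = 108241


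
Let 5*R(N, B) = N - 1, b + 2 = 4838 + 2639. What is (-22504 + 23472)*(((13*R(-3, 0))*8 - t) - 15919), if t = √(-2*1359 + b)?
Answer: -77450648/5 - 968*√4757 ≈ -1.5557e+7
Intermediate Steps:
b = 7475 (b = -2 + (4838 + 2639) = -2 + 7477 = 7475)
t = √4757 (t = √(-2*1359 + 7475) = √(-2718 + 7475) = √4757 ≈ 68.971)
R(N, B) = -⅕ + N/5 (R(N, B) = (N - 1)/5 = (-1 + N)/5 = -⅕ + N/5)
(-22504 + 23472)*(((13*R(-3, 0))*8 - t) - 15919) = (-22504 + 23472)*(((13*(-⅕ + (⅕)*(-3)))*8 - √4757) - 15919) = 968*(((13*(-⅕ - ⅗))*8 - √4757) - 15919) = 968*(((13*(-⅘))*8 - √4757) - 15919) = 968*((-52/5*8 - √4757) - 15919) = 968*((-416/5 - √4757) - 15919) = 968*(-80011/5 - √4757) = -77450648/5 - 968*√4757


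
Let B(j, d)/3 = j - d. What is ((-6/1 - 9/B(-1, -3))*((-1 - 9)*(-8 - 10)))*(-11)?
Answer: 14850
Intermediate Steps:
B(j, d) = -3*d + 3*j (B(j, d) = 3*(j - d) = -3*d + 3*j)
((-6/1 - 9/B(-1, -3))*((-1 - 9)*(-8 - 10)))*(-11) = ((-6/1 - 9/(-3*(-3) + 3*(-1)))*((-1 - 9)*(-8 - 10)))*(-11) = ((-6*1 - 9/(9 - 3))*(-10*(-18)))*(-11) = ((-6 - 9/6)*180)*(-11) = ((-6 - 9*⅙)*180)*(-11) = ((-6 - 3/2)*180)*(-11) = -15/2*180*(-11) = -1350*(-11) = 14850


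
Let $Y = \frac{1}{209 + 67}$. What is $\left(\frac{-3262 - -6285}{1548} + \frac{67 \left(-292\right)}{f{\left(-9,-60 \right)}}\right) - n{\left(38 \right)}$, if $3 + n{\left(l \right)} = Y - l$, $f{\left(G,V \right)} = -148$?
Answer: $\frac{57679558}{329337} \approx 175.14$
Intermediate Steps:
$Y = \frac{1}{276} \approx 0.0036232$
$n{\left(l \right)} = - \frac{827}{276} - l$ ($n{\left(l \right)} = -3 - \left(- \frac{1}{276} + l\right) = - \frac{827}{276} - l$)
$\left(\frac{-3262 - -6285}{1548} + \frac{67 \left(-292\right)}{f{\left(-9,-60 \right)}}\right) - n{\left(38 \right)} = \left(\frac{-3262 - -6285}{1548} + \frac{67 \left(-292\right)}{-148}\right) - \left(- \frac{827}{276} - 38\right) = \left(\left(-3262 + 6285\right) \frac{1}{1548} - - \frac{4891}{37}\right) - \left(- \frac{827}{276} - 38\right) = \left(3023 \cdot \frac{1}{1548} + \frac{4891}{37}\right) - - \frac{11315}{276} = \left(\frac{3023}{1548} + \frac{4891}{37}\right) + \frac{11315}{276} = \frac{7683119}{57276} + \frac{11315}{276} = \frac{57679558}{329337}$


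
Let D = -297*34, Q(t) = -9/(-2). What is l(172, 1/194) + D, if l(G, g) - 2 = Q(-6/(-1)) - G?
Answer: -20527/2 ≈ -10264.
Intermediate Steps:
Q(t) = 9/2 (Q(t) = -9*(-½) = 9/2)
D = -10098
l(G, g) = 13/2 - G (l(G, g) = 2 + (9/2 - G) = 13/2 - G)
l(172, 1/194) + D = (13/2 - 1*172) - 10098 = (13/2 - 172) - 10098 = -331/2 - 10098 = -20527/2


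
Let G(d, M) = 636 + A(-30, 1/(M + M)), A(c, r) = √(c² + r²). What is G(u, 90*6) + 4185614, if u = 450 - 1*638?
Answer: 4186250 + √1049760001/1080 ≈ 4.1863e+6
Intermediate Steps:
u = -188 (u = 450 - 638 = -188)
G(d, M) = 636 + √(900 + 1/(4*M²)) (G(d, M) = 636 + √((-30)² + (1/(M + M))²) = 636 + √(900 + (1/(2*M))²) = 636 + √(900 + 1/(4*M²)))
G(u, 90*6) + 4185614 = (636 + √(3600 + (90*6)⁻²)/2) + 4185614 = (636 + √(3600 + 540⁻²)/2) + 4185614 = (636 + √(3600 + 1/291600)/2) + 4185614 = (636 + √(1049760001/291600)/2) + 4185614 = (636 + (√1049760001/540)/2) + 4185614 = (636 + √1049760001/1080) + 4185614 = 4186250 + √1049760001/1080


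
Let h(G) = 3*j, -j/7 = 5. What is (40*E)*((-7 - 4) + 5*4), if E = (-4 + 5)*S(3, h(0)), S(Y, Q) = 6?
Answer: 2160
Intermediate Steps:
j = -35 (j = -7*5 = -35)
h(G) = -105 (h(G) = 3*(-35) = -105)
E = 6 (E = (-4 + 5)*6 = 1*6 = 6)
(40*E)*((-7 - 4) + 5*4) = (40*6)*((-7 - 4) + 5*4) = 240*(-11 + 20) = 240*9 = 2160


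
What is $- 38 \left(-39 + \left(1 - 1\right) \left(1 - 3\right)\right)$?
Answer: $1482$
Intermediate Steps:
$- 38 \left(-39 + \left(1 - 1\right) \left(1 - 3\right)\right) = - 38 \left(-39 + 0 \left(1 - 3\right)\right) = - 38 \left(-39 + 0 \left(-2\right)\right) = - 38 \left(-39 + 0\right) = \left(-38\right) \left(-39\right) = 1482$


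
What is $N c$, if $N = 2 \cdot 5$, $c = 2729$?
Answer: $27290$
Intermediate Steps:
$N = 10$
$N c = 10 \cdot 2729 = 27290$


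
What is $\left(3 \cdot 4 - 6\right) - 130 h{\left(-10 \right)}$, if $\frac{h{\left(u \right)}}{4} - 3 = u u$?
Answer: $-53554$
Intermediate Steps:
$h{\left(u \right)} = 12 + 4 u^{2}$ ($h{\left(u \right)} = 12 + 4 u u = 12 + 4 u^{2}$)
$\left(3 \cdot 4 - 6\right) - 130 h{\left(-10 \right)} = \left(3 \cdot 4 - 6\right) - 130 \left(12 + 4 \left(-10\right)^{2}\right) = \left(12 - 6\right) - 130 \left(12 + 4 \cdot 100\right) = 6 - 130 \left(12 + 400\right) = 6 - 53560 = -53554$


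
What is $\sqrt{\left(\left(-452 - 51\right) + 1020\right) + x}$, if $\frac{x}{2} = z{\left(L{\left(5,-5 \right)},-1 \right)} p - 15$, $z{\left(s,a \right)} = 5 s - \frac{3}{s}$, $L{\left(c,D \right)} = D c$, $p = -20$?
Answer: $\frac{\sqrt{137055}}{5} \approx 74.042$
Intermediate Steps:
$z{\left(s,a \right)} = - \frac{3}{s} + 5 s$
$x = \frac{24826}{5}$ ($x = 2 \left(\left(- \frac{3}{\left(-5\right) 5} + 5 \left(\left(-5\right) 5\right)\right) \left(-20\right) - 15\right) = 2 \left(\left(- \frac{3}{-25} + 5 \left(-25\right)\right) \left(-20\right) - 15\right) = 2 \left(\left(\left(-3\right) \left(- \frac{1}{25}\right) - 125\right) \left(-20\right) - 15\right) = 2 \left(\left(\frac{3}{25} - 125\right) \left(-20\right) - 15\right) = 2 \left(\left(- \frac{3122}{25}\right) \left(-20\right) - 15\right) = 2 \left(\frac{12488}{5} - 15\right) = 2 \cdot \frac{12413}{5} = \frac{24826}{5} \approx 4965.2$)
$\sqrt{\left(\left(-452 - 51\right) + 1020\right) + x} = \sqrt{\left(\left(-452 - 51\right) + 1020\right) + \frac{24826}{5}} = \sqrt{\left(-503 + 1020\right) + \frac{24826}{5}} = \sqrt{517 + \frac{24826}{5}} = \sqrt{\frac{27411}{5}} = \frac{\sqrt{137055}}{5}$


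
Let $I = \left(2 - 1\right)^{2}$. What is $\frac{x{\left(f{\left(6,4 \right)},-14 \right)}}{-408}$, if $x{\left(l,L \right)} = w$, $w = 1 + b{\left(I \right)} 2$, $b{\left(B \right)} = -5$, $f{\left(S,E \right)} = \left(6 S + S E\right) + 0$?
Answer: $\frac{3}{136} \approx 0.022059$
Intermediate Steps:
$f{\left(S,E \right)} = 6 S + E S$ ($f{\left(S,E \right)} = \left(6 S + E S\right) + 0 = 6 S + E S$)
$I = 1$ ($I = 1^{2} = 1$)
$w = -9$ ($w = 1 - 10 = -9$)
$x{\left(l,L \right)} = -9$
$\frac{x{\left(f{\left(6,4 \right)},-14 \right)}}{-408} = - \frac{9}{-408} = \left(-9\right) \left(- \frac{1}{408}\right) = \frac{3}{136}$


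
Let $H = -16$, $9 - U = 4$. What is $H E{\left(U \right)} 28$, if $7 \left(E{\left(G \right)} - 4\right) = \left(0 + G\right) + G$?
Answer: $-2432$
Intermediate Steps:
$U = 5$ ($U = 9 - 4 = 5$)
$E{\left(G \right)} = 4 + \frac{2 G}{7}$ ($E{\left(G \right)} = 4 + \frac{\left(0 + G\right) + G}{7} = 4 + \frac{G + G}{7} = 4 + \frac{2 G}{7}$)
$H E{\left(U \right)} 28 = - 16 \left(4 + \frac{2}{7} \cdot 5\right) 28 = - 16 \left(4 + \frac{10}{7}\right) 28 = \left(-16\right) \frac{38}{7} \cdot 28 = \left(- \frac{608}{7}\right) 28 = -2432$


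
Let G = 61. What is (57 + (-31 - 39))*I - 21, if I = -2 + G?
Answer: -788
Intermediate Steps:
I = 59 (I = -2 + 61 = 59)
(57 + (-31 - 39))*I - 21 = (57 + (-31 - 39))*59 - 21 = (57 - 70)*59 - 21 = -13*59 - 21 = -767 - 21 = -788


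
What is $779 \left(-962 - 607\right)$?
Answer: $-1222251$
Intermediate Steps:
$779 \left(-962 - 607\right) = 779 \left(-1569\right) = -1222251$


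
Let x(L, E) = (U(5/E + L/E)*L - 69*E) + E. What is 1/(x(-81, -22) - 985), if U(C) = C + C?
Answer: -11/535 ≈ -0.020561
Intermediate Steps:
U(C) = 2*C
x(L, E) = -68*E + L*(10/E + 2*L/E) (x(L, E) = ((2*(5/E + L/E))*L - 69*E) + E = ((10/E + 2*L/E)*L - 69*E) + E = (L*(10/E + 2*L/E) - 69*E) + E = (-69*E + L*(10/E + 2*L/E)) + E = -68*E + L*(10/E + 2*L/E))
1/(x(-81, -22) - 985) = 1/(2*(-34*(-22)**2 - 81*(5 - 81))/(-22) - 985) = 1/(2*(-1/22)*(-34*484 - 81*(-76)) - 985) = 1/(2*(-1/22)*(-16456 + 6156) - 985) = 1/(2*(-1/22)*(-10300) - 985) = 1/(10300/11 - 985) = 1/(-535/11) = -11/535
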